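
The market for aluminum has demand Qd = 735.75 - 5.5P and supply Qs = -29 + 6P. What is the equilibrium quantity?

Q* = 370

Set Qd = Qs: 735.75 - 5.5P = -29 + 6P.
764.75 = 11.5P, so P* = 66.5.
Q* = 735.75 − 5.5(66.5) = 370.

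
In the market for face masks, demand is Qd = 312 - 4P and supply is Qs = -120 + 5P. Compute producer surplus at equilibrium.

Producer surplus = 1440

Equilibrium: 312 - 4P = -120 + 5P gives P* = 48, Q* = 120.
Supply starts at P = 24 (where Qs = 0).
PS = ½(48 − 24)(120) = 1440.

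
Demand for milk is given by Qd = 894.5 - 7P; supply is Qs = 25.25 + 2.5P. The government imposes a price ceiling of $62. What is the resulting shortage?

Equilibrium price would be P* = 91.5, so the ceiling at 62 binds.
At P = 62: Qd = 894.5 − 7(62) = 460.5, Qs = 25.25 + 2.5(62) = 180.25.
Shortage = 460.5 − 180.25 = 280.25.

Shortage = 280.25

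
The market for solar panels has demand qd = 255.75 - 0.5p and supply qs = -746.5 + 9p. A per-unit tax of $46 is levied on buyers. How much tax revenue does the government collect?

Tax revenue = 158378/19

Pre-tax equilibrium: p* = 105.5, q* = 203.
Tax on buyers shifts demand to qd = 255.75 − 0.5(p + 46) = 232.75 - 0.5p.
232.75 - 0.5p = -746.5 + 9p gives seller price ps = 3917/38; buyers pay pb = 3917/38 + 46 = 5665/38.
New quantity: q = 255.75 − 0.5(5665/38) = 3443/19.
Revenue = 46 × 3443/19 = 158378/19.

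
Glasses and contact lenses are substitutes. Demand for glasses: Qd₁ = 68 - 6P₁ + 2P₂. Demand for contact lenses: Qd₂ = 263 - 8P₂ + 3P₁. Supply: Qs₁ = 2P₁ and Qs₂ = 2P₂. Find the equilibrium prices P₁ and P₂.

Market 1: 68 - 6P₁ + 2P₂ = 2P₁ → 8P₁ - 2P₂ = 68.
Market 2: 10P₂ - 3P₁ = 263.
Eliminating P₂: 10×(1) + 2×(2) gives 74P₁ = 1206, so P₁ = 603/37.
Back-substitute into (2): P₂ = (263 + 3×603/37) / 10 = 1154/37.

P₁ = 603/37, P₂ = 1154/37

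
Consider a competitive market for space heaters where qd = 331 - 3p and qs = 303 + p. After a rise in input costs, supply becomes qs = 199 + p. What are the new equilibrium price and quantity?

Original equilibrium: p* = 7, q* = 310.
New equilibrium: 331 - 3p = 199 + p, so 132 = 4p and p' = 33; q' = 331 − 3(33) = 232.

p' = 33, q' = 232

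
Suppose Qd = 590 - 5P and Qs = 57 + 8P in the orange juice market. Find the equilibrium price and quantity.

P* = 41, Q* = 385

Set Qd = Qs: 590 - 5P = 57 + 8P.
533 = 13P, so P* = 41.
Q* = 590 − 5(41) = 385.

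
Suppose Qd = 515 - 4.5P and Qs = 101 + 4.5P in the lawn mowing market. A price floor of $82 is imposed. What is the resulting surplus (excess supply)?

Surplus = 324

Equilibrium price would be P* = 46, so the floor at 82 binds.
At P = 82: Qd = 146, Qs = 470.
Surplus = 470 − 146 = 324.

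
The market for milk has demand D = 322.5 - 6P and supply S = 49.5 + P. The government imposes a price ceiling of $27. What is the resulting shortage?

Shortage = 84

Equilibrium price would be P* = 39, so the ceiling at 27 binds.
At P = 27: D = 322.5 − 6(27) = 160.5, S = 49.5 + 1(27) = 76.5.
Shortage = 160.5 − 76.5 = 84.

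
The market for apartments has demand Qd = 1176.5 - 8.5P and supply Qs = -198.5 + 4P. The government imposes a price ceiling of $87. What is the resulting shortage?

Equilibrium price would be P* = 110, so the ceiling at 87 binds.
At P = 87: Qd = 1176.5 − 8.5(87) = 437, Qs = -198.5 + 4(87) = 149.5.
Shortage = 437 − 149.5 = 287.5.

Shortage = 287.5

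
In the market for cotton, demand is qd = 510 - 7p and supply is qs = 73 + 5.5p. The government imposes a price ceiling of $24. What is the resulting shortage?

Shortage = 137

Equilibrium price would be p* = 34.96, so the ceiling at 24 binds.
At p = 24: qd = 510 − 7(24) = 342, qs = 73 + 5.5(24) = 205.
Shortage = 342 − 205 = 137.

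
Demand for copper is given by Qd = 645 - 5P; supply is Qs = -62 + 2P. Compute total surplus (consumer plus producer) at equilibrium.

Total surplus = 6860

Equilibrium: 645 - 5P = -62 + 2P gives P* = 101, Q* = 140.
Demand choke price: P = 129; supply starts at P = 31.
CS = ½(129 − 101)(140) = 1960; PS = ½(101 − 31)(140) = 4900.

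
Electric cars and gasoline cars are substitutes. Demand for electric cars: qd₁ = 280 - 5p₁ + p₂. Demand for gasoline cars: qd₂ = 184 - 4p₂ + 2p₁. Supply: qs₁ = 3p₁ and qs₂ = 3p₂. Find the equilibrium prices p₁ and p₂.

Market 1: 280 - 5p₁ + p₂ = 3p₁ → 8p₁ - p₂ = 280.
Market 2: 7p₂ - 2p₁ = 184.
Eliminating p₂: 7×(1) + 1×(2) gives 54p₁ = 2144, so p₁ = 1072/27.
Back-substitute into (2): p₂ = (184 + 2×1072/27) / 7 = 1016/27.

p₁ = 1072/27, p₂ = 1016/27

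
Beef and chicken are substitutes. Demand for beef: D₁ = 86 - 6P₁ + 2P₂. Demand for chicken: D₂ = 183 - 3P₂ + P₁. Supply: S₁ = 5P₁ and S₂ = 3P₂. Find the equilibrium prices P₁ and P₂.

P₁ = 13.78125, P₂ = 32.796875

Market 1: 86 - 6P₁ + 2P₂ = 5P₁ → 11P₁ - 2P₂ = 86.
Market 2: 6P₂ - P₁ = 183.
Eliminating P₂: 6×(1) + 2×(2) gives 64P₁ = 882, so P₁ = 13.78125.
Back-substitute into (2): P₂ = (183 + 1×13.78125) / 6 = 32.796875.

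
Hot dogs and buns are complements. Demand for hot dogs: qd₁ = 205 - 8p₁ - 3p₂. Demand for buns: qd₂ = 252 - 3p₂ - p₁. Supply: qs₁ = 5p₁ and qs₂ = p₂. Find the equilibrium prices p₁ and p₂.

p₁ = 64/49, p₂ = 3071/49

Market 1: 205 - 8p₁ - 3p₂ = 5p₁ → 13p₁ + 3p₂ = 205.
Market 2: 4p₂ + p₁ = 252.
Eliminating p₂: 4×(1) − 3×(2) gives 49p₁ = 64, so p₁ = 64/49.
Back-substitute into (2): p₂ = (252 − 1×64/49) / 4 = 3071/49.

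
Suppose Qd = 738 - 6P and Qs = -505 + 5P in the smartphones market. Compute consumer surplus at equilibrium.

Consumer surplus = 300

Equilibrium: 738 - 6P = -505 + 5P gives P* = 113, Q* = 60.
Demand choke price (Qd = 0): P = 123.
CS = ½(123 − 113)(60) = 300.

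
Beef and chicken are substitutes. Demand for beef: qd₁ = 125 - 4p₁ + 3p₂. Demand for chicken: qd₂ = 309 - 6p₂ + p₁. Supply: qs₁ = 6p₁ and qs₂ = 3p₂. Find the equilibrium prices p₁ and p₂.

Market 1: 125 - 4p₁ + 3p₂ = 6p₁ → 10p₁ - 3p₂ = 125.
Market 2: 9p₂ - p₁ = 309.
Eliminating p₂: 9×(1) + 3×(2) gives 87p₁ = 2052, so p₁ = 684/29.
Back-substitute into (2): p₂ = (309 + 1×684/29) / 9 = 3215/87.

p₁ = 684/29, p₂ = 3215/87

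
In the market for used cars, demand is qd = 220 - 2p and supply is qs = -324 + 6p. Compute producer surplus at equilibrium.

Equilibrium: 220 - 2p = -324 + 6p gives p* = 68, q* = 84.
Supply starts at p = 54 (where qs = 0).
PS = ½(68 − 54)(84) = 588.

Producer surplus = 588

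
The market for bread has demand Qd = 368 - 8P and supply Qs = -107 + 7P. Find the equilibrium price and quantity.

Set Qd = Qs: 368 - 8P = -107 + 7P.
475 = 15P, so P* = 95/3.
Q* = 368 − 8(95/3) = 344/3.

P* = 95/3, Q* = 344/3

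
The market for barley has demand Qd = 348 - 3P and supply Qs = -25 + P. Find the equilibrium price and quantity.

Set Qd = Qs: 348 - 3P = -25 + P.
373 = 4P, so P* = 93.25.
Q* = 348 − 3(93.25) = 68.25.

P* = 93.25, Q* = 68.25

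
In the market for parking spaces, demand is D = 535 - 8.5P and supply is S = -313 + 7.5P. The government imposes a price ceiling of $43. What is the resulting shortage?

Equilibrium price would be P* = 53, so the ceiling at 43 binds.
At P = 43: D = 535 − 8.5(43) = 169.5, S = -313 + 7.5(43) = 9.5.
Shortage = 169.5 − 9.5 = 160.

Shortage = 160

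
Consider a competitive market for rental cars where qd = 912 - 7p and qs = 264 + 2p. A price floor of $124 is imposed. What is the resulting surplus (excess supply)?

Equilibrium price would be p* = 72, so the floor at 124 binds.
At p = 124: qd = 44, qs = 512.
Surplus = 512 − 44 = 468.

Surplus = 468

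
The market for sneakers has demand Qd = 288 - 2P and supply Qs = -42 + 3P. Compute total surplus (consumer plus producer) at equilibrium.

Equilibrium: 288 - 2P = -42 + 3P gives P* = 66, Q* = 156.
Demand choke price: P = 144; supply starts at P = 14.
CS = ½(144 − 66)(156) = 6084; PS = ½(66 − 14)(156) = 4056.

Total surplus = 10140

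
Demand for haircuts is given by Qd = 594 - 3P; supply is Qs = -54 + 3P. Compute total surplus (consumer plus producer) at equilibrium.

Total surplus = 24300

Equilibrium: 594 - 3P = -54 + 3P gives P* = 108, Q* = 270.
Demand choke price: P = 198; supply starts at P = 18.
CS = ½(198 − 108)(270) = 12150; PS = ½(108 − 18)(270) = 12150.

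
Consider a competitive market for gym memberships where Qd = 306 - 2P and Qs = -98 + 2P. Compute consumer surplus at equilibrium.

Equilibrium: 306 - 2P = -98 + 2P gives P* = 101, Q* = 104.
Demand choke price (Qd = 0): P = 153.
CS = ½(153 − 101)(104) = 2704.

Consumer surplus = 2704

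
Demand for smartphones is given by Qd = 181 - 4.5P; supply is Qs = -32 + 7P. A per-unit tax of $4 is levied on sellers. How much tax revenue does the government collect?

Tax revenue = 7976/23

Pre-tax equilibrium: P* = 426/23, Q* = 2246/23.
Tax on sellers shifts supply to Qs = -32 + 7(P − 4) = -60 + 7P.
181 - 4.5P = -60 + 7P gives buyer price Pb = 482/23; sellers receive Ps = 482/23 − 4 = 390/23.
New quantity: Q = 181 − 4.5(482/23) = 1994/23.
Revenue = 4 × 1994/23 = 7976/23.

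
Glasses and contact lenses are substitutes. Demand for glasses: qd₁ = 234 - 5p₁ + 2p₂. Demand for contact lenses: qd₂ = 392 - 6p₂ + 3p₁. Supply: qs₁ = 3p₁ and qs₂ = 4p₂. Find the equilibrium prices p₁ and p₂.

p₁ = 1562/37, p₂ = 1919/37

Market 1: 234 - 5p₁ + 2p₂ = 3p₁ → 8p₁ - 2p₂ = 234.
Market 2: 10p₂ - 3p₁ = 392.
Eliminating p₂: 10×(1) + 2×(2) gives 74p₁ = 3124, so p₁ = 1562/37.
Back-substitute into (2): p₂ = (392 + 3×1562/37) / 10 = 1919/37.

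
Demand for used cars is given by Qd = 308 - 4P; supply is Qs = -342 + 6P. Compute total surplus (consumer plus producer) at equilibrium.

Equilibrium: 308 - 4P = -342 + 6P gives P* = 65, Q* = 48.
Demand choke price: P = 77; supply starts at P = 57.
CS = ½(77 − 65)(48) = 288; PS = ½(65 − 57)(48) = 192.

Total surplus = 480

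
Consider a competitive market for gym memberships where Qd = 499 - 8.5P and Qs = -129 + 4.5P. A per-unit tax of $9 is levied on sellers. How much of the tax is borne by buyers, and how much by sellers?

Buyers bear 81/26, sellers bear 153/26

Pre-tax equilibrium: P* = 628/13, Q* = 1149/13.
Tax on sellers shifts supply to Qs = -129 + 4.5(P − 9) = -169.5 + 4.5P.
499 - 8.5P = -169.5 + 4.5P gives buyer price Pb = 1337/26; sellers receive Ps = 1337/26 − 9 = 1103/26.
New quantity: Q = 499 − 8.5(1337/26) = 3219/52.
Buyer burden = 1337/26 − 628/13 = 81/26; seller burden = 628/13 − 1103/26 = 153/26.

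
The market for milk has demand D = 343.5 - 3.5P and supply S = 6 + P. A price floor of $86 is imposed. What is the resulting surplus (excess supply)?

Equilibrium price would be P* = 75, so the floor at 86 binds.
At P = 86: D = 42.5, S = 92.
Surplus = 92 − 42.5 = 49.5.

Surplus = 49.5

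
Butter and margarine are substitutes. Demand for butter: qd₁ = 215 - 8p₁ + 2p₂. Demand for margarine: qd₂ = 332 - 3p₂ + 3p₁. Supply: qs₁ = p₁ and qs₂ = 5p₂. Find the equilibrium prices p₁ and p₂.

Market 1: 215 - 8p₁ + 2p₂ = p₁ → 9p₁ - 2p₂ = 215.
Market 2: 8p₂ - 3p₁ = 332.
Eliminating p₂: 8×(1) + 2×(2) gives 66p₁ = 2384, so p₁ = 1192/33.
Back-substitute into (2): p₂ = (332 + 3×1192/33) / 8 = 1211/22.

p₁ = 1192/33, p₂ = 1211/22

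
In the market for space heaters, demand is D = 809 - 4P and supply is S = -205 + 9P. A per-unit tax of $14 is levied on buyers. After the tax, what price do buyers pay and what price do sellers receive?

Pre-tax equilibrium: P* = 78, Q* = 497.
Tax on buyers shifts demand to D = 809 − 4(P + 14) = 753 - 4P.
753 - 4P = -205 + 9P gives seller price Ps = 958/13; buyers pay Pb = 958/13 + 14 = 1140/13.
New quantity: Q = 809 − 4(1140/13) = 5957/13.

Buyers pay 1140/13, sellers receive 958/13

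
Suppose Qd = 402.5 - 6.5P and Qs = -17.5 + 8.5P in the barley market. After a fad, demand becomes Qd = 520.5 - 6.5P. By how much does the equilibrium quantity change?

ΔQ = 1003/15

Original equilibrium: P* = 28, Q* = 220.5.
New equilibrium: 520.5 - 6.5P = -17.5 + 8.5P, so 538 = 15P and P' = 538/15; Q' = 520.5 − 6.5(538/15) = 8621/30.
Change in quantity: 8621/30 − 220.5 = 1003/15.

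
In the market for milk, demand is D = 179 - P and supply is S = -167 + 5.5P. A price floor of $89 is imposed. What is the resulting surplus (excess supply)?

Equilibrium price would be P* = 692/13, so the floor at 89 binds.
At P = 89: D = 90, S = 322.5.
Surplus = 322.5 − 90 = 232.5.

Surplus = 232.5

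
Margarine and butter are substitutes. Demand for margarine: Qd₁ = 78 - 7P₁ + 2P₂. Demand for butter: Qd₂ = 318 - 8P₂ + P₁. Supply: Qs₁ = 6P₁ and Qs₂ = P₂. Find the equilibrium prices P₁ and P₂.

P₁ = 1338/115, P₂ = 4212/115

Market 1: 78 - 7P₁ + 2P₂ = 6P₁ → 13P₁ - 2P₂ = 78.
Market 2: 9P₂ - P₁ = 318.
Eliminating P₂: 9×(1) + 2×(2) gives 115P₁ = 1338, so P₁ = 1338/115.
Back-substitute into (2): P₂ = (318 + 1×1338/115) / 9 = 4212/115.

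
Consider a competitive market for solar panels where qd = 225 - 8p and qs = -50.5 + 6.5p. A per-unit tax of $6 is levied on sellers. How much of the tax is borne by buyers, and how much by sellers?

Buyers bear 78/29, sellers bear 96/29

Pre-tax equilibrium: p* = 19, q* = 73.
Tax on sellers shifts supply to qs = -50.5 + 6.5(p − 6) = -89.5 + 6.5p.
225 - 8p = -89.5 + 6.5p gives buyer price pb = 629/29; sellers receive ps = 629/29 − 6 = 455/29.
New quantity: q = 225 − 8(629/29) = 1493/29.
Buyer burden = 629/29 − 19 = 78/29; seller burden = 19 − 455/29 = 96/29.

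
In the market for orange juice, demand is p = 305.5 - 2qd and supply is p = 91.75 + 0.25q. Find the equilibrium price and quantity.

Set the two price expressions equal: 305.5 - 2q = 91.75 + 0.25q.
213.75 = 2.25q, so q* = 95.
p* = 305.5 − (2)(95) = 115.5.

p* = 115.5, q* = 95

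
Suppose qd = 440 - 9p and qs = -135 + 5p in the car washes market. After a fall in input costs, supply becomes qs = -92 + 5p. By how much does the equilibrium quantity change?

Δq = 387/14

Original equilibrium: p* = 575/14, q* = 985/14.
New equilibrium: 440 - 9p = -92 + 5p, so 532 = 14p and p' = 38; q' = 440 − 9(38) = 98.
Change in quantity: 98 − 985/14 = 387/14.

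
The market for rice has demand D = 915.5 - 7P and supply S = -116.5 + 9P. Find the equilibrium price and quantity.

P* = 64.5, Q* = 464

Set D = S: 915.5 - 7P = -116.5 + 9P.
1032 = 16P, so P* = 64.5.
Q* = 915.5 − 7(64.5) = 464.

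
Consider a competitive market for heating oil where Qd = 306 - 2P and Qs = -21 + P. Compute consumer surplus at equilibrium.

Equilibrium: 306 - 2P = -21 + P gives P* = 109, Q* = 88.
Demand choke price (Qd = 0): P = 153.
CS = ½(153 − 109)(88) = 1936.

Consumer surplus = 1936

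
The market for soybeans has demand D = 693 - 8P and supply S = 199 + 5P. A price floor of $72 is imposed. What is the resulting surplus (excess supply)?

Surplus = 442

Equilibrium price would be P* = 38, so the floor at 72 binds.
At P = 72: D = 117, S = 559.
Surplus = 559 − 117 = 442.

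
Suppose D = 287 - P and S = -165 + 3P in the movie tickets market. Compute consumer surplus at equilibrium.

Equilibrium: 287 - P = -165 + 3P gives P* = 113, Q* = 174.
Demand choke price (D = 0): P = 287.
CS = ½(287 − 113)(174) = 15138.

Consumer surplus = 15138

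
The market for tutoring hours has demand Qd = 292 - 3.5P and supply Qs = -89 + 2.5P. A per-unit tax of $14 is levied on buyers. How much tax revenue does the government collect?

Tax revenue = 2072/3

Pre-tax equilibrium: P* = 63.5, Q* = 69.75.
Tax on buyers shifts demand to Qd = 292 − 3.5(P + 14) = 243 - 3.5P.
243 - 3.5P = -89 + 2.5P gives seller price Ps = 166/3; buyers pay Pb = 166/3 + 14 = 208/3.
New quantity: Q = 292 − 3.5(208/3) = 148/3.
Revenue = 14 × 148/3 = 2072/3.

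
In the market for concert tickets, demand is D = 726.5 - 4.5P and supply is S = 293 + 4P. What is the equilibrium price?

Set D = S: 726.5 - 4.5P = 293 + 4P.
433.5 = 8.5P, so P* = 51.
Q* = 726.5 − 4.5(51) = 497.

P* = 51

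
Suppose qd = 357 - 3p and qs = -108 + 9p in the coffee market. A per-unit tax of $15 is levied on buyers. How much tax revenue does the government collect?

Tax revenue = 3105

Pre-tax equilibrium: p* = 38.75, q* = 240.75.
Tax on buyers shifts demand to qd = 357 − 3(p + 15) = 312 - 3p.
312 - 3p = -108 + 9p gives seller price ps = 35; buyers pay pb = 35 + 15 = 50.
New quantity: q = 357 − 3(50) = 207.
Revenue = 15 × 207 = 3105.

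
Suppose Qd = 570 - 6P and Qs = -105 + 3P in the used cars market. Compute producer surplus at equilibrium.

Equilibrium: 570 - 6P = -105 + 3P gives P* = 75, Q* = 120.
Supply starts at P = 35 (where Qs = 0).
PS = ½(75 − 35)(120) = 2400.

Producer surplus = 2400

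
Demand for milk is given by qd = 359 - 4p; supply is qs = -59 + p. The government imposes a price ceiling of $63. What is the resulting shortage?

Equilibrium price would be p* = 83.6, so the ceiling at 63 binds.
At p = 63: qd = 359 − 4(63) = 107, qs = -59 + 1(63) = 4.
Shortage = 107 − 4 = 103.

Shortage = 103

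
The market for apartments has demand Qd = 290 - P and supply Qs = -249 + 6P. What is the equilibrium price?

Set Qd = Qs: 290 - P = -249 + 6P.
539 = 7P, so P* = 77.
Q* = 290 − 1(77) = 213.

P* = 77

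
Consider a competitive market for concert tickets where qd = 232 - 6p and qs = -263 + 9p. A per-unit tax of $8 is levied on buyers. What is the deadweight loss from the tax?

Deadweight loss = 115.2

Pre-tax equilibrium: p* = 33, q* = 34.
Tax on buyers shifts demand to qd = 232 − 6(p + 8) = 184 - 6p.
184 - 6p = -263 + 9p gives seller price ps = 29.8; buyers pay pb = 29.8 + 8 = 37.8.
New quantity: q = 232 − 6(37.8) = 5.2.
DWL = ½ × 8 × (34 − 5.2) = 115.2.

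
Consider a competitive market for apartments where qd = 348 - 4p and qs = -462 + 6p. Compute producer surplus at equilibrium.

Producer surplus = 48

Equilibrium: 348 - 4p = -462 + 6p gives p* = 81, q* = 24.
Supply starts at p = 77 (where qs = 0).
PS = ½(81 − 77)(24) = 48.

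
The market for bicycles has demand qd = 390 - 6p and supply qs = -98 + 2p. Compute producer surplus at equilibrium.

Producer surplus = 144

Equilibrium: 390 - 6p = -98 + 2p gives p* = 61, q* = 24.
Supply starts at p = 49 (where qs = 0).
PS = ½(61 − 49)(24) = 144.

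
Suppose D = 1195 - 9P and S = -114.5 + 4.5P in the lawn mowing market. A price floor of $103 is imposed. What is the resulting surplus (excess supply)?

Equilibrium price would be P* = 97, so the floor at 103 binds.
At P = 103: D = 268, S = 349.
Surplus = 349 − 268 = 81.

Surplus = 81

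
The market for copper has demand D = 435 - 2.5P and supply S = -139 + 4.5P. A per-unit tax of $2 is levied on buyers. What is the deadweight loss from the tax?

Deadweight loss = 45/14

Pre-tax equilibrium: P* = 82, Q* = 230.
Tax on buyers shifts demand to D = 435 − 2.5(P + 2) = 430 - 2.5P.
430 - 2.5P = -139 + 4.5P gives seller price Ps = 569/7; buyers pay Pb = 569/7 + 2 = 583/7.
New quantity: Q = 435 − 2.5(583/7) = 3175/14.
DWL = ½ × 2 × (230 − 3175/14) = 45/14.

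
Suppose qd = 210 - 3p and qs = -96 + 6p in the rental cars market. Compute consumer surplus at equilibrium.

Equilibrium: 210 - 3p = -96 + 6p gives p* = 34, q* = 108.
Demand choke price (qd = 0): p = 70.
CS = ½(70 − 34)(108) = 1944.

Consumer surplus = 1944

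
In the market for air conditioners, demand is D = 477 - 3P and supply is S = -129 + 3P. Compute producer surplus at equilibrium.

Equilibrium: 477 - 3P = -129 + 3P gives P* = 101, Q* = 174.
Supply starts at P = 43 (where S = 0).
PS = ½(101 − 43)(174) = 5046.

Producer surplus = 5046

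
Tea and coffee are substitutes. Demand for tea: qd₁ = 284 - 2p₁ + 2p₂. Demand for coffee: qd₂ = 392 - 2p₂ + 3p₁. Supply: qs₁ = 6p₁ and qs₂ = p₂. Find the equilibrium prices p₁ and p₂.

p₁ = 818/9, p₂ = 1994/9

Market 1: 284 - 2p₁ + 2p₂ = 6p₁ → 8p₁ - 2p₂ = 284.
Market 2: 3p₂ - 3p₁ = 392.
Eliminating p₂: 3×(1) + 2×(2) gives 18p₁ = 1636, so p₁ = 818/9.
Back-substitute into (2): p₂ = (392 + 3×818/9) / 3 = 1994/9.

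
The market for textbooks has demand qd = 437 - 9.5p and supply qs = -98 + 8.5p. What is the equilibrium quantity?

Set qd = qs: 437 - 9.5p = -98 + 8.5p.
535 = 18p, so p* = 535/18.
q* = 437 − 9.5(535/18) = 5567/36.

q* = 5567/36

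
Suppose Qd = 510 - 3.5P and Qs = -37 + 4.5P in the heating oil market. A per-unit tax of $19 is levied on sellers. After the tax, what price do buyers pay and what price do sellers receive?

Buyers pay $79.0625, sellers receive $60.0625

Pre-tax equilibrium: P* = 68.375, Q* = 270.6875.
Tax on sellers shifts supply to Qs = -37 + 4.5(P − 19) = -122.5 + 4.5P.
510 - 3.5P = -122.5 + 4.5P gives buyer price Pb = 79.0625; sellers receive Ps = 79.0625 − 19 = 60.0625.
New quantity: Q = 510 − 3.5(79.0625) = 233.28125.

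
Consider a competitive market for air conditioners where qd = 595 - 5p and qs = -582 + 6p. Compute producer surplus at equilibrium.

Producer surplus = 300

Equilibrium: 595 - 5p = -582 + 6p gives p* = 107, q* = 60.
Supply starts at p = 97 (where qs = 0).
PS = ½(107 − 97)(60) = 300.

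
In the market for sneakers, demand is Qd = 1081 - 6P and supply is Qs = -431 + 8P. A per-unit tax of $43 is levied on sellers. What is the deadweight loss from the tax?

Pre-tax equilibrium: P* = 108, Q* = 433.
Tax on sellers shifts supply to Qs = -431 + 8(P − 43) = -775 + 8P.
1081 - 6P = -775 + 8P gives buyer price Pb = 928/7; sellers receive Ps = 928/7 − 43 = 627/7.
New quantity: Q = 1081 − 6(928/7) = 1999/7.
DWL = ½ × 43 × (433 − 1999/7) = 22188/7.

Deadweight loss = 22188/7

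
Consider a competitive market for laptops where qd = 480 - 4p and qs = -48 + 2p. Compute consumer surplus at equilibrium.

Consumer surplus = 2048

Equilibrium: 480 - 4p = -48 + 2p gives p* = 88, q* = 128.
Demand choke price (qd = 0): p = 120.
CS = ½(120 − 88)(128) = 2048.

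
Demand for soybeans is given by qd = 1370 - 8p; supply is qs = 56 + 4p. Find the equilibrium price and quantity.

p* = 109.5, q* = 494

Set qd = qs: 1370 - 8p = 56 + 4p.
1314 = 12p, so p* = 109.5.
q* = 1370 − 8(109.5) = 494.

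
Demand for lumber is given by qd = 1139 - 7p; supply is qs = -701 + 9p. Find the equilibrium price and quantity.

p* = 115, q* = 334

Set qd = qs: 1139 - 7p = -701 + 9p.
1840 = 16p, so p* = 115.
q* = 1139 − 7(115) = 334.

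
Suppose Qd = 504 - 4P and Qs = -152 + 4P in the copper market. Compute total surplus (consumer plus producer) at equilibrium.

Total surplus = 7744

Equilibrium: 504 - 4P = -152 + 4P gives P* = 82, Q* = 176.
Demand choke price: P = 126; supply starts at P = 38.
CS = ½(126 − 82)(176) = 3872; PS = ½(82 − 38)(176) = 3872.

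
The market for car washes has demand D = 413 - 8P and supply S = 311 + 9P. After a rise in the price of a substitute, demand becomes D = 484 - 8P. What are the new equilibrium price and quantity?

Original equilibrium: P* = 6, Q* = 365.
New equilibrium: 484 - 8P = 311 + 9P, so 173 = 17P and P' = 173/17; Q' = 484 − 8(173/17) = 6844/17.

P' = 173/17, Q' = 6844/17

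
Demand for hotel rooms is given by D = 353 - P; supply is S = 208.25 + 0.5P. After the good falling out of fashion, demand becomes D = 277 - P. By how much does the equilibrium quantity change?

ΔQ = -76/3

Original equilibrium: P* = 96.5, Q* = 256.5.
New equilibrium: 277 - P = 208.25 + 0.5P, so 68.75 = 1.5P and P' = 275/6; Q' = 277 − 1(275/6) = 1387/6.
Change in quantity: 1387/6 − 256.5 = -76/3.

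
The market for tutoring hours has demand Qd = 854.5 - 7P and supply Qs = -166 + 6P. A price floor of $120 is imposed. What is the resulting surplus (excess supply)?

Equilibrium price would be P* = 78.5, so the floor at 120 binds.
At P = 120: Qd = 14.5, Qs = 554.
Surplus = 554 − 14.5 = 539.5.

Surplus = 539.5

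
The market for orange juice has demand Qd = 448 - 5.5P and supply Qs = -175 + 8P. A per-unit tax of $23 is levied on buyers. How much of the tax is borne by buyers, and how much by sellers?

Buyers bear 368/27, sellers bear 253/27

Pre-tax equilibrium: P* = 1246/27, Q* = 5243/27.
Tax on buyers shifts demand to Qd = 448 − 5.5(P + 23) = 321.5 - 5.5P.
321.5 - 5.5P = -175 + 8P gives seller price Ps = 331/9; buyers pay Pb = 331/9 + 23 = 538/9.
New quantity: Q = 448 − 5.5(538/9) = 1073/9.
Buyer burden = 538/9 − 1246/27 = 368/27; seller burden = 1246/27 − 331/9 = 253/27.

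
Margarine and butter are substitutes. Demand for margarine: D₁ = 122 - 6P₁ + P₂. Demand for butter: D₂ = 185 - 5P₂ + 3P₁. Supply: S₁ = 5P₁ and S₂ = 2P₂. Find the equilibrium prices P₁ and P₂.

Market 1: 122 - 6P₁ + P₂ = 5P₁ → 11P₁ - P₂ = 122.
Market 2: 7P₂ - 3P₁ = 185.
Eliminating P₂: 7×(1) + 1×(2) gives 74P₁ = 1039, so P₁ = 1039/74.
Back-substitute into (2): P₂ = (185 + 3×1039/74) / 7 = 2401/74.

P₁ = 1039/74, P₂ = 2401/74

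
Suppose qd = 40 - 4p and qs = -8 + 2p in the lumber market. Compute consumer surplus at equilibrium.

Consumer surplus = 8

Equilibrium: 40 - 4p = -8 + 2p gives p* = 8, q* = 8.
Demand choke price (qd = 0): p = 10.
CS = ½(10 − 8)(8) = 8.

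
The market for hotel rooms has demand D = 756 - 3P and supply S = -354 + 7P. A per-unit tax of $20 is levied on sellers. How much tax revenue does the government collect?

Pre-tax equilibrium: P* = 111, Q* = 423.
Tax on sellers shifts supply to S = -354 + 7(P − 20) = -494 + 7P.
756 - 3P = -494 + 7P gives buyer price Pb = 125; sellers receive Ps = 125 − 20 = 105.
New quantity: Q = 756 − 3(125) = 381.
Revenue = 20 × 381 = 7620.

Tax revenue = 7620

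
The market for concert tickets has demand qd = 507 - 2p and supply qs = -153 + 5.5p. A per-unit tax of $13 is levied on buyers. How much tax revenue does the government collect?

Pre-tax equilibrium: p* = 88, q* = 331.
Tax on buyers shifts demand to qd = 507 − 2(p + 13) = 481 - 2p.
481 - 2p = -153 + 5.5p gives seller price ps = 1268/15; buyers pay pb = 1268/15 + 13 = 1463/15.
New quantity: q = 507 − 2(1463/15) = 4679/15.
Revenue = 13 × 4679/15 = 60827/15.

Tax revenue = 60827/15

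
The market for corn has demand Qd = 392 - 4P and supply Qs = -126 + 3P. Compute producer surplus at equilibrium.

Producer surplus = 1536

Equilibrium: 392 - 4P = -126 + 3P gives P* = 74, Q* = 96.
Supply starts at P = 42 (where Qs = 0).
PS = ½(74 − 42)(96) = 1536.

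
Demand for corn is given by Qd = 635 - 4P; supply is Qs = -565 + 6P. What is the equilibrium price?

Set Qd = Qs: 635 - 4P = -565 + 6P.
1200 = 10P, so P* = 120.
Q* = 635 − 4(120) = 155.

P* = 120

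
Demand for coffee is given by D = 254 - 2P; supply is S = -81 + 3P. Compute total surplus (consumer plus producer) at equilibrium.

Equilibrium: 254 - 2P = -81 + 3P gives P* = 67, Q* = 120.
Demand choke price: P = 127; supply starts at P = 27.
CS = ½(127 − 67)(120) = 3600; PS = ½(67 − 27)(120) = 2400.

Total surplus = 6000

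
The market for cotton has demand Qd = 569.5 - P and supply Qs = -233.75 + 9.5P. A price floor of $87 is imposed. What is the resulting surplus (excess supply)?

Surplus = 110.25

Equilibrium price would be P* = 76.5, so the floor at 87 binds.
At P = 87: Qd = 482.5, Qs = 592.75.
Surplus = 592.75 − 482.5 = 110.25.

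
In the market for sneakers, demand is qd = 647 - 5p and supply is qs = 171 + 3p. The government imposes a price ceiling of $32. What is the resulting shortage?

Equilibrium price would be p* = 59.5, so the ceiling at 32 binds.
At p = 32: qd = 647 − 5(32) = 487, qs = 171 + 3(32) = 267.
Shortage = 487 − 267 = 220.

Shortage = 220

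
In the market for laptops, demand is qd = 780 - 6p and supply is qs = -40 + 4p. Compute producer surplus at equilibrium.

Equilibrium: 780 - 6p = -40 + 4p gives p* = 82, q* = 288.
Supply starts at p = 10 (where qs = 0).
PS = ½(82 − 10)(288) = 10368.

Producer surplus = 10368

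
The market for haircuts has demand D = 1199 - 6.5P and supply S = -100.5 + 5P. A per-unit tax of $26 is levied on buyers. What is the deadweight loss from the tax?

Deadweight loss = 21970/23

Pre-tax equilibrium: P* = 113, Q* = 464.5.
Tax on buyers shifts demand to D = 1199 − 6.5(P + 26) = 1030 - 6.5P.
1030 - 6.5P = -100.5 + 5P gives seller price Ps = 2261/23; buyers pay Pb = 2261/23 + 26 = 2859/23.
New quantity: Q = 1199 − 6.5(2859/23) = 17987/46.
DWL = ½ × 26 × (464.5 − 17987/46) = 21970/23.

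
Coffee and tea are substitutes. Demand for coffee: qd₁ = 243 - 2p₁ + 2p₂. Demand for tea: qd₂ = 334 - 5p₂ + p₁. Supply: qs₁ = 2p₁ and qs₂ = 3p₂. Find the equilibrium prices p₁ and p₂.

p₁ = 1306/15, p₂ = 1579/30

Market 1: 243 - 2p₁ + 2p₂ = 2p₁ → 4p₁ - 2p₂ = 243.
Market 2: 8p₂ - p₁ = 334.
Eliminating p₂: 8×(1) + 2×(2) gives 30p₁ = 2612, so p₁ = 1306/15.
Back-substitute into (2): p₂ = (334 + 1×1306/15) / 8 = 1579/30.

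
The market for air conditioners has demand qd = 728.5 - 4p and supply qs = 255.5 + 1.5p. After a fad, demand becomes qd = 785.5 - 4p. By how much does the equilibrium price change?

Original equilibrium: p* = 86, q* = 384.5.
New equilibrium: 785.5 - 4p = 255.5 + 1.5p, so 530 = 5.5p and p' = 1060/11; q' = 785.5 − 4(1060/11) = 8801/22.
Change in price: 1060/11 − 86 = 114/11.

Δp = 114/11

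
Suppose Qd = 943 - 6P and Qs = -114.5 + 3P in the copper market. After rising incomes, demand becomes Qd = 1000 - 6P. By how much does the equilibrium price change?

ΔP = 19/3

Original equilibrium: P* = 117.5, Q* = 238.
New equilibrium: 1000 - 6P = -114.5 + 3P, so 1114.5 = 9P and P' = 743/6; Q' = 1000 − 6(743/6) = 257.
Change in price: 743/6 − 117.5 = 19/3.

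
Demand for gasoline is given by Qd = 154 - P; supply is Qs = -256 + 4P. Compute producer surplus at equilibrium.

Producer surplus = 648

Equilibrium: 154 - P = -256 + 4P gives P* = 82, Q* = 72.
Supply starts at P = 64 (where Qs = 0).
PS = ½(82 − 64)(72) = 648.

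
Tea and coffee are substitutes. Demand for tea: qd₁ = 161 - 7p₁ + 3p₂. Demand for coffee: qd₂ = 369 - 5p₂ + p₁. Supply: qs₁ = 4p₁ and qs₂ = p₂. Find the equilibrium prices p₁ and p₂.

Market 1: 161 - 7p₁ + 3p₂ = 4p₁ → 11p₁ - 3p₂ = 161.
Market 2: 6p₂ - p₁ = 369.
Eliminating p₂: 6×(1) + 3×(2) gives 63p₁ = 2073, so p₁ = 691/21.
Back-substitute into (2): p₂ = (369 + 1×691/21) / 6 = 4220/63.

p₁ = 691/21, p₂ = 4220/63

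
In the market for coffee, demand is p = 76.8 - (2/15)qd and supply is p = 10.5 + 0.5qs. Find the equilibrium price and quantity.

p* = 1194/19, q* = 1989/19

Set the two price expressions equal: 76.8 - (2/15)q = 10.5 + 0.5q.
66.3 = (19/30)q, so q* = 1989/19.
p* = 76.8 − (2/15)(1989/19) = 1194/19.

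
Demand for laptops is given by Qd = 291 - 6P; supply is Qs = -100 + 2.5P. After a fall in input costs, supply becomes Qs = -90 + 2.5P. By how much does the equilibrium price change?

ΔP = -20/17

Original equilibrium: P* = 46, Q* = 15.
New equilibrium: 291 - 6P = -90 + 2.5P, so 381 = 8.5P and P' = 762/17; Q' = 291 − 6(762/17) = 375/17.
Change in price: 762/17 − 46 = -20/17.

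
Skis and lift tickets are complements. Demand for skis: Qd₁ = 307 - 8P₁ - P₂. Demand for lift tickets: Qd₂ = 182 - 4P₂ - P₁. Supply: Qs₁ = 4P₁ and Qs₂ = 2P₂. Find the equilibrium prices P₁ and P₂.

P₁ = 1660/71, P₂ = 1877/71

Market 1: 307 - 8P₁ - P₂ = 4P₁ → 12P₁ + P₂ = 307.
Market 2: 6P₂ + P₁ = 182.
Eliminating P₂: 6×(1) − 1×(2) gives 71P₁ = 1660, so P₁ = 1660/71.
Back-substitute into (2): P₂ = (182 − 1×1660/71) / 6 = 1877/71.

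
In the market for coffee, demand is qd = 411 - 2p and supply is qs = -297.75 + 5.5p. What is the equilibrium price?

p* = 94.5

Set qd = qs: 411 - 2p = -297.75 + 5.5p.
708.75 = 7.5p, so p* = 94.5.
q* = 411 − 2(94.5) = 222.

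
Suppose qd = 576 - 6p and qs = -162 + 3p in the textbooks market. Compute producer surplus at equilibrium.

Producer surplus = 1176

Equilibrium: 576 - 6p = -162 + 3p gives p* = 82, q* = 84.
Supply starts at p = 54 (where qs = 0).
PS = ½(82 − 54)(84) = 1176.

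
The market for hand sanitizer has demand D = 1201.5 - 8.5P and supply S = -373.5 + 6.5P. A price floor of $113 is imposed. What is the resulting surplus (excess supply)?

Equilibrium price would be P* = 105, so the floor at 113 binds.
At P = 113: D = 241, S = 361.
Surplus = 361 − 241 = 120.

Surplus = 120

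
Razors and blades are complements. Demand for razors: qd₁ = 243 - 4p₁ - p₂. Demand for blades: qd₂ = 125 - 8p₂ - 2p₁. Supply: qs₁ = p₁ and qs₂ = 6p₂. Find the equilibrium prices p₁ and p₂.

Market 1: 243 - 4p₁ - p₂ = p₁ → 5p₁ + p₂ = 243.
Market 2: 14p₂ + 2p₁ = 125.
Eliminating p₂: 14×(1) − 1×(2) gives 68p₁ = 3277, so p₁ = 3277/68.
Back-substitute into (2): p₂ = (125 − 2×3277/68) / 14 = 139/68.

p₁ = 3277/68, p₂ = 139/68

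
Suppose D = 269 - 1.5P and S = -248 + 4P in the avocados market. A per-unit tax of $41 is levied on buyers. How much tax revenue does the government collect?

Tax revenue = 37556/11

Pre-tax equilibrium: P* = 94, Q* = 128.
Tax on buyers shifts demand to D = 269 − 1.5(P + 41) = 207.5 - 1.5P.
207.5 - 1.5P = -248 + 4P gives seller price Ps = 911/11; buyers pay Pb = 911/11 + 41 = 1362/11.
New quantity: Q = 269 − 1.5(1362/11) = 916/11.
Revenue = 41 × 916/11 = 37556/11.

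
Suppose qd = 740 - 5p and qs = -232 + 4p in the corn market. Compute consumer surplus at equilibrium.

Consumer surplus = 4000

Equilibrium: 740 - 5p = -232 + 4p gives p* = 108, q* = 200.
Demand choke price (qd = 0): p = 148.
CS = ½(148 − 108)(200) = 4000.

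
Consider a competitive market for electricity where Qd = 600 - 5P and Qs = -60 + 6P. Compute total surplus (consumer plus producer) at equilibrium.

Equilibrium: 600 - 5P = -60 + 6P gives P* = 60, Q* = 300.
Demand choke price: P = 120; supply starts at P = 10.
CS = ½(120 − 60)(300) = 9000; PS = ½(60 − 10)(300) = 7500.

Total surplus = 16500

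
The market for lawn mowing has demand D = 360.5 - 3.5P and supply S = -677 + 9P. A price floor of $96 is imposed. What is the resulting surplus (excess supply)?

Equilibrium price would be P* = 83, so the floor at 96 binds.
At P = 96: D = 24.5, S = 187.
Surplus = 187 − 24.5 = 162.5.

Surplus = 162.5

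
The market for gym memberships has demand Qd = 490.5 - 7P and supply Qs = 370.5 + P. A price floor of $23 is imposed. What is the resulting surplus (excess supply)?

Surplus = 64

Equilibrium price would be P* = 15, so the floor at 23 binds.
At P = 23: Qd = 329.5, Qs = 393.5.
Surplus = 393.5 − 329.5 = 64.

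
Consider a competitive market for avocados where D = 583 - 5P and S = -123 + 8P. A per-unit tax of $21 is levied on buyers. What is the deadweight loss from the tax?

Deadweight loss = 8820/13

Pre-tax equilibrium: P* = 706/13, Q* = 4049/13.
Tax on buyers shifts demand to D = 583 − 5(P + 21) = 478 - 5P.
478 - 5P = -123 + 8P gives seller price Ps = 601/13; buyers pay Pb = 601/13 + 21 = 874/13.
New quantity: Q = 583 − 5(874/13) = 3209/13.
DWL = ½ × 21 × (4049/13 − 3209/13) = 8820/13.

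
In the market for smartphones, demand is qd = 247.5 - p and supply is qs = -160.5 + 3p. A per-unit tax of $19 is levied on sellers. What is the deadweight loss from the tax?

Deadweight loss = 135.375

Pre-tax equilibrium: p* = 102, q* = 145.5.
Tax on sellers shifts supply to qs = -160.5 + 3(p − 19) = -217.5 + 3p.
247.5 - p = -217.5 + 3p gives buyer price pb = 116.25; sellers receive ps = 116.25 − 19 = 97.25.
New quantity: q = 247.5 − 1(116.25) = 131.25.
DWL = ½ × 19 × (145.5 − 131.25) = 135.375.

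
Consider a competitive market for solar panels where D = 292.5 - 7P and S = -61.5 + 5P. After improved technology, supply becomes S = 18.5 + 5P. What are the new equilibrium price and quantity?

Original equilibrium: P* = 29.5, Q* = 86.
New equilibrium: 292.5 - 7P = 18.5 + 5P, so 274 = 12P and P' = 137/6; Q' = 292.5 − 7(137/6) = 398/3.

P' = 137/6, Q' = 398/3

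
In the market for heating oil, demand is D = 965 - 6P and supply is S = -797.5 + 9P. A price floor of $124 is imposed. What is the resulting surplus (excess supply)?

Equilibrium price would be P* = 117.5, so the floor at 124 binds.
At P = 124: D = 221, S = 318.5.
Surplus = 318.5 − 221 = 97.5.

Surplus = 97.5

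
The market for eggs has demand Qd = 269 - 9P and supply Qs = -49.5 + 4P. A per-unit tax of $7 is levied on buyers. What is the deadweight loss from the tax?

Pre-tax equilibrium: P* = 24.5, Q* = 48.5.
Tax on buyers shifts demand to Qd = 269 − 9(P + 7) = 206 - 9P.
206 - 9P = -49.5 + 4P gives seller price Ps = 511/26; buyers pay Pb = 511/26 + 7 = 693/26.
New quantity: Q = 269 − 9(693/26) = 757/26.
DWL = ½ × 7 × (48.5 − 757/26) = 882/13.

Deadweight loss = 882/13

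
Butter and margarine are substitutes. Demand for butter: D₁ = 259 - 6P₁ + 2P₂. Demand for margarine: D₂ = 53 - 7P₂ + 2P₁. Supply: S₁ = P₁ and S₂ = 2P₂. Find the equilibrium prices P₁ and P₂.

Market 1: 259 - 6P₁ + 2P₂ = P₁ → 7P₁ - 2P₂ = 259.
Market 2: 9P₂ - 2P₁ = 53.
Eliminating P₂: 9×(1) + 2×(2) gives 59P₁ = 2437, so P₁ = 2437/59.
Back-substitute into (2): P₂ = (53 + 2×2437/59) / 9 = 889/59.

P₁ = 2437/59, P₂ = 889/59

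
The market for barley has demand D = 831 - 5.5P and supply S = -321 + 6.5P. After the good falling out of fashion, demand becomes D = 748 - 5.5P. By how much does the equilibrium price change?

ΔP = -83/12

Original equilibrium: P* = 96, Q* = 303.
New equilibrium: 748 - 5.5P = -321 + 6.5P, so 1069 = 12P and P' = 1069/12; Q' = 748 − 5.5(1069/12) = 6193/24.
Change in price: 1069/12 − 96 = -83/12.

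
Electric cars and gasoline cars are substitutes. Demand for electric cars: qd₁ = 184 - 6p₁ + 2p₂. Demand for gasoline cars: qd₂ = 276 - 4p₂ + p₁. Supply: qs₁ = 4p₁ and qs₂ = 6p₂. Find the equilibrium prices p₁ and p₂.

p₁ = 1196/49, p₂ = 1472/49

Market 1: 184 - 6p₁ + 2p₂ = 4p₁ → 10p₁ - 2p₂ = 184.
Market 2: 10p₂ - p₁ = 276.
Eliminating p₂: 10×(1) + 2×(2) gives 98p₁ = 2392, so p₁ = 1196/49.
Back-substitute into (2): p₂ = (276 + 1×1196/49) / 10 = 1472/49.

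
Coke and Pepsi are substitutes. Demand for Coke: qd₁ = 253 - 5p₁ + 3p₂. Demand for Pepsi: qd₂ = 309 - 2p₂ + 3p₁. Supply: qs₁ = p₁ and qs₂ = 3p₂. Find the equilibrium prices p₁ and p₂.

Market 1: 253 - 5p₁ + 3p₂ = p₁ → 6p₁ - 3p₂ = 253.
Market 2: 5p₂ - 3p₁ = 309.
Eliminating p₂: 5×(1) + 3×(2) gives 21p₁ = 2192, so p₁ = 2192/21.
Back-substitute into (2): p₂ = (309 + 3×2192/21) / 5 = 871/7.

p₁ = 2192/21, p₂ = 871/7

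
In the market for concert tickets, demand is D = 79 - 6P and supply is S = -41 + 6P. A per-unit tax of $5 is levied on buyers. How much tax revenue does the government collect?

Pre-tax equilibrium: P* = 10, Q* = 19.
Tax on buyers shifts demand to D = 79 − 6(P + 5) = 49 - 6P.
49 - 6P = -41 + 6P gives seller price Ps = 7.5; buyers pay Pb = 7.5 + 5 = 12.5.
New quantity: Q = 79 − 6(12.5) = 4.
Revenue = 5 × 4 = 20.

Tax revenue = 20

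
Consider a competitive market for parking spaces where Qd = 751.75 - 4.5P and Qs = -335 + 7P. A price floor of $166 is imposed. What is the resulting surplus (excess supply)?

Surplus = 822.25

Equilibrium price would be P* = 94.5, so the floor at 166 binds.
At P = 166: Qd = 4.75, Qs = 827.
Surplus = 827 − 4.75 = 822.25.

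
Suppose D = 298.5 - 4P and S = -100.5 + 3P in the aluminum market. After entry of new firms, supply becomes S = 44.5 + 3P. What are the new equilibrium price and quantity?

Original equilibrium: P* = 57, Q* = 70.5.
New equilibrium: 298.5 - 4P = 44.5 + 3P, so 254 = 7P and P' = 254/7; Q' = 298.5 − 4(254/7) = 2147/14.

P' = 254/7, Q' = 2147/14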